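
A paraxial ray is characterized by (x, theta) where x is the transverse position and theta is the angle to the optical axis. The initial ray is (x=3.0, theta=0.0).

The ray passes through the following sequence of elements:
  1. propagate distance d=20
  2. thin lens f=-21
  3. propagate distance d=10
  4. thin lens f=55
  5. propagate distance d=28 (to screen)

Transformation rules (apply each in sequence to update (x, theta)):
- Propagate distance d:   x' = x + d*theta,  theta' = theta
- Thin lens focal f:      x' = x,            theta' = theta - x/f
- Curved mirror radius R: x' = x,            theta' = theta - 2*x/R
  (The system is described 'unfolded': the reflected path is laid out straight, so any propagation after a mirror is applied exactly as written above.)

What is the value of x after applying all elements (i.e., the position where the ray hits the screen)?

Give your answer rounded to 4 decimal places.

Initial: x=3.0000 theta=0.0000
After 1 (propagate distance d=20): x=3.0000 theta=0.0000
After 2 (thin lens f=-21): x=3.0000 theta=1/7 (≈0.1429)
After 3 (propagate distance d=10): x=31/7 (≈4.4286) theta=1/7 (≈0.1429)
After 4 (thin lens f=55): x=31/7 (≈4.4286) theta=24/385 (≈0.0623)
After 5 (propagate distance d=28 (to screen)): x=2377/385 (≈6.1740) theta=24/385 (≈0.0623)
Rounded to 4 decimal places: x = 6.1740

Answer: 6.1740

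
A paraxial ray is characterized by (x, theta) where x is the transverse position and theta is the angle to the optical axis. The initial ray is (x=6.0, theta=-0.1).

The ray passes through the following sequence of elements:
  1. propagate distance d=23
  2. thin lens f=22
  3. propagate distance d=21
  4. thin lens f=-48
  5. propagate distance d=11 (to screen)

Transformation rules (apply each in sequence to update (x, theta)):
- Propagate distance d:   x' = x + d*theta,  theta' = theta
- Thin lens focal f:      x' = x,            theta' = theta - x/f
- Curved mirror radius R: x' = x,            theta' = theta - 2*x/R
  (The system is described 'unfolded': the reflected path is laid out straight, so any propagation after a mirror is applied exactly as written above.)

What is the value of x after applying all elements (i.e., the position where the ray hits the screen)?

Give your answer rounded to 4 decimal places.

Answer: -5.3245

Derivation:
Initial: x=6.0000 theta=-0.1000
After 1 (propagate distance d=23): x=3.7000 theta=-0.1000
After 2 (thin lens f=22): x=3.7000 theta=-59/220 (≈-0.2682)
After 3 (propagate distance d=21): x=-85/44 (≈-1.9318) theta=-59/220 (≈-0.2682)
After 4 (thin lens f=-48): x=-85/44 (≈-1.9318) theta=-3257/10560 (≈-0.3084)
After 5 (propagate distance d=11 (to screen)): x=-56227/10560 (≈-5.3245) theta=-3257/10560 (≈-0.3084)
Rounded to 4 decimal places: x = -5.3245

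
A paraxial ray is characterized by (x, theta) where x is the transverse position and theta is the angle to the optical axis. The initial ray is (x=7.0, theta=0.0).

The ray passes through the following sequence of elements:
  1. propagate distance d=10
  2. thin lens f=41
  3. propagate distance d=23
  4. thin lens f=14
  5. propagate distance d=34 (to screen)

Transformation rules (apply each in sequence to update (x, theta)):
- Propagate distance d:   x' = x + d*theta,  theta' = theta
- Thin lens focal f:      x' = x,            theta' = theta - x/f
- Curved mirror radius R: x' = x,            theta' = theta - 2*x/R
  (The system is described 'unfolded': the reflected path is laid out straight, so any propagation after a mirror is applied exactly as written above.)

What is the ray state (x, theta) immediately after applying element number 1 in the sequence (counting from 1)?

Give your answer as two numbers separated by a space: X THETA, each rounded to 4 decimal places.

Initial: x=7.0000 theta=0.0000
After 1 (propagate distance d=10): x=7.0000 theta=0.0000
Rounded to 4 decimal places: x = 7.0000, theta = 0.0000

Answer: 7.0000 0.0000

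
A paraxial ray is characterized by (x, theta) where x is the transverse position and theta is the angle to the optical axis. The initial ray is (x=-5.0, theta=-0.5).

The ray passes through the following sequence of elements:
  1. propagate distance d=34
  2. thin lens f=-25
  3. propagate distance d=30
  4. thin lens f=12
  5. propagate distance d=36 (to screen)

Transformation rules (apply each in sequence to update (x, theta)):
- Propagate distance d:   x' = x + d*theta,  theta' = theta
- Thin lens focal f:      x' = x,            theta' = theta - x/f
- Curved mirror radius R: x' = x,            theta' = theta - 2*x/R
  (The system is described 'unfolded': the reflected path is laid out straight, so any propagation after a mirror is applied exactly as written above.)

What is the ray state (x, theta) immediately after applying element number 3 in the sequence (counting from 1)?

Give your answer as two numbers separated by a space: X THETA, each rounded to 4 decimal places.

Initial: x=-5.0000 theta=-0.5000
After 1 (propagate distance d=34): x=-22.0000 theta=-0.5000
After 2 (thin lens f=-25): x=-22.0000 theta=-1.3800
After 3 (propagate distance d=30): x=-63.4000 theta=-1.3800
Rounded to 4 decimal places: x = -63.4000, theta = -1.3800

Answer: -63.4000 -1.3800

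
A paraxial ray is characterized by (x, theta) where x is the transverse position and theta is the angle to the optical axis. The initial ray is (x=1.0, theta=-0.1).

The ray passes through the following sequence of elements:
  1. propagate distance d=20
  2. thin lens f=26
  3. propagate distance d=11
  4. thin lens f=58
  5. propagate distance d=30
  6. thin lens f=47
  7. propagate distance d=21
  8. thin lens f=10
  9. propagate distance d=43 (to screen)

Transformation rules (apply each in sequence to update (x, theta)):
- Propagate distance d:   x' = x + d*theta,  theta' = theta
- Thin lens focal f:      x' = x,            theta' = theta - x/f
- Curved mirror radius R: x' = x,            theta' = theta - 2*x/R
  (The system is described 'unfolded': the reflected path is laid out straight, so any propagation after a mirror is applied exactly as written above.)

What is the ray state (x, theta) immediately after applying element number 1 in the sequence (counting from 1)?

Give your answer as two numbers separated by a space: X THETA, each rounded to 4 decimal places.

Answer: -1.0000 -0.1000

Derivation:
Initial: x=1.0000 theta=-0.1000
After 1 (propagate distance d=20): x=-1.0000 theta=-0.1000
Rounded to 4 decimal places: x = -1.0000, theta = -0.1000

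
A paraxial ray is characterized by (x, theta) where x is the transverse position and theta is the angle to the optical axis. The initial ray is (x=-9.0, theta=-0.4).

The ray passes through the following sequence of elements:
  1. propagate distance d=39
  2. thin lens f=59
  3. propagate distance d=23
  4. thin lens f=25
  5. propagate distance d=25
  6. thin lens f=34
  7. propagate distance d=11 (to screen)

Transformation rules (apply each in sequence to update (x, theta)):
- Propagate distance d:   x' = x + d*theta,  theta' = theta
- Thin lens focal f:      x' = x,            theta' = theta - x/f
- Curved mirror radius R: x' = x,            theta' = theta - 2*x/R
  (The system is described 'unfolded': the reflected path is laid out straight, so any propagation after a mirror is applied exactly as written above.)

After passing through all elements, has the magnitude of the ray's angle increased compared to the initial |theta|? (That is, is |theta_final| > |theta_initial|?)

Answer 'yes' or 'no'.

Answer: yes

Derivation:
Initial: x=-9.0000 theta=-0.4000
After 1 (propagate distance d=39): x=-24.6000 theta=-0.4000
After 2 (thin lens f=59): x=-24.6000 theta=1/59 (≈0.0169)
After 3 (propagate distance d=23): x=-7142/295 (≈-24.2102) theta=1/59 (≈0.0169)
After 4 (thin lens f=25): x=-7142/295 (≈-24.2102) theta=7267/7375 (≈0.9854)
After 5 (propagate distance d=25): x=25/59 (≈0.4237) theta=7267/7375 (≈0.9854)
After 6 (thin lens f=34): x=25/59 (≈0.4237) theta=243953/250750 (≈0.9729)
After 7 (propagate distance d=11 (to screen)): x=2789733/250750 (≈11.1256) theta=243953/250750 (≈0.9729)
|theta_initial|=0.4000 |theta_final|=243953/250750 (≈0.9729) -> increased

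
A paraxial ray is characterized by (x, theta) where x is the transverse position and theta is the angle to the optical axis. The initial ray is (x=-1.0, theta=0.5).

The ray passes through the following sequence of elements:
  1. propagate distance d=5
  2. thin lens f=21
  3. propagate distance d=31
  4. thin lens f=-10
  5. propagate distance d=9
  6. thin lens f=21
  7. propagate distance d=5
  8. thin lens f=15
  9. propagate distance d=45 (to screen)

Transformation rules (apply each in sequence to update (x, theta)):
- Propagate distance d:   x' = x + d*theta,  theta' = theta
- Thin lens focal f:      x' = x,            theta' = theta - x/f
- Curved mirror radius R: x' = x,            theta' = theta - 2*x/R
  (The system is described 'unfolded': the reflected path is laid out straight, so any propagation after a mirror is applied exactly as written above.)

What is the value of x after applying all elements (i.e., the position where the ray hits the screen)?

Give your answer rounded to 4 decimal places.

Initial: x=-1.0000 theta=0.5000
After 1 (propagate distance d=5): x=1.5000 theta=0.5000
After 2 (thin lens f=21): x=1.5000 theta=3/7 (≈0.4286)
After 3 (propagate distance d=31): x=207/14 (≈14.7857) theta=3/7 (≈0.4286)
After 4 (thin lens f=-10): x=207/14 (≈14.7857) theta=267/140 (≈1.9071)
After 5 (propagate distance d=9): x=31.9500 theta=267/140 (≈1.9071)
After 6 (thin lens f=21): x=31.9500 theta=27/70 (≈0.3857)
After 7 (propagate distance d=5): x=4743/140 (≈33.8786) theta=27/70 (≈0.3857)
After 8 (thin lens f=15): x=4743/140 (≈33.8786) theta=-1311/700 (≈-1.8729)
After 9 (propagate distance d=45 (to screen)): x=-50.4000 theta=-1311/700 (≈-1.8729)
Rounded to 4 decimal places: x = -50.4000

Answer: -50.4000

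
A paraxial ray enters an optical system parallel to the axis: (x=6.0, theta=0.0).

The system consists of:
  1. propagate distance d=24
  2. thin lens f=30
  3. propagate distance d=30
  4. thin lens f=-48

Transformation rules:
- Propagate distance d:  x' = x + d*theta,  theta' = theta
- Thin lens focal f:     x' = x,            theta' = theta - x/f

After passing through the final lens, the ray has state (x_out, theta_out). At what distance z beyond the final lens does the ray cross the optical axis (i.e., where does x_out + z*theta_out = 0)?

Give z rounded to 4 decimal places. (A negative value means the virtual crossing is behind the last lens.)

Answer: 0.0000

Derivation:
Initial: x=6.0000 theta=0.0000
After 1 (propagate distance d=24): x=6.0000 theta=0.0000
After 2 (thin lens f=30): x=6.0000 theta=-0.2000
After 3 (propagate distance d=30): x=0.0000 theta=-0.2000
After 4 (thin lens f=-48): x=0.0000 theta=-0.2000
z_focus = -x_out/theta_out = -(0.0000)/(-0.2000) = 0.0000
Rounded to 4 decimal places: z = 0.0000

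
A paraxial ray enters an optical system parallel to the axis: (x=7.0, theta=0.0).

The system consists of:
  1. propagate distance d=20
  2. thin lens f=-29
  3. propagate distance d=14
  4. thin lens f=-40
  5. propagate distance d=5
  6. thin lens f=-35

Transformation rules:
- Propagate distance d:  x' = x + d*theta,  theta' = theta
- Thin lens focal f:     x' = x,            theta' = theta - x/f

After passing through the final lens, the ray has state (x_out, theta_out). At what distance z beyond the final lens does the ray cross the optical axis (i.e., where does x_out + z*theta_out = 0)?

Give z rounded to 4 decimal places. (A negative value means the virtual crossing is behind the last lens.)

Initial: x=7.0000 theta=0.0000
After 1 (propagate distance d=20): x=7.0000 theta=0.0000
After 2 (thin lens f=-29): x=7.0000 theta=7/29 (≈0.2414)
After 3 (propagate distance d=14): x=301/29 (≈10.3793) theta=7/29 (≈0.2414)
After 4 (thin lens f=-40): x=301/29 (≈10.3793) theta=581/1160 (≈0.5009)
After 5 (propagate distance d=5): x=2989/232 (≈12.8836) theta=581/1160 (≈0.5009)
After 6 (thin lens f=-35): x=2989/232 (≈12.8836) theta=126/145 (≈0.8690)
z_focus = -x_out/theta_out = -(2989/232)/(126/145) = -2135/144 ≈ -14.8264
Rounded to 4 decimal places: z = -14.8264

Answer: -14.8264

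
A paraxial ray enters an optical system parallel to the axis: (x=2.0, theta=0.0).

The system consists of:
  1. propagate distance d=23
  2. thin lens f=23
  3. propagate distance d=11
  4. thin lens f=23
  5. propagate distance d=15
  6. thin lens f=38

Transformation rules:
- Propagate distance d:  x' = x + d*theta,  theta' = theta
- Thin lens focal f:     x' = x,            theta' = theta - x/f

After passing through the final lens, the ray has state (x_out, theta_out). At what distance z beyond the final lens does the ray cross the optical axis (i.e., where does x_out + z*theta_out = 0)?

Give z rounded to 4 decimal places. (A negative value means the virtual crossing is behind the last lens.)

Initial: x=2.0000 theta=0.0000
After 1 (propagate distance d=23): x=2.0000 theta=0.0000
After 2 (thin lens f=23): x=2.0000 theta=-2/23 (≈-0.0870)
After 3 (propagate distance d=11): x=24/23 (≈1.0435) theta=-2/23 (≈-0.0870)
After 4 (thin lens f=23): x=24/23 (≈1.0435) theta=-70/529 (≈-0.1323)
After 5 (propagate distance d=15): x=-498/529 (≈-0.9414) theta=-70/529 (≈-0.1323)
After 6 (thin lens f=38): x=-498/529 (≈-0.9414) theta=-47/437 (≈-0.1076)
z_focus = -x_out/theta_out = -(-498/529)/(-47/437) = -9462/1081 ≈ -8.7530
Rounded to 4 decimal places: z = -8.7530

Answer: -8.7530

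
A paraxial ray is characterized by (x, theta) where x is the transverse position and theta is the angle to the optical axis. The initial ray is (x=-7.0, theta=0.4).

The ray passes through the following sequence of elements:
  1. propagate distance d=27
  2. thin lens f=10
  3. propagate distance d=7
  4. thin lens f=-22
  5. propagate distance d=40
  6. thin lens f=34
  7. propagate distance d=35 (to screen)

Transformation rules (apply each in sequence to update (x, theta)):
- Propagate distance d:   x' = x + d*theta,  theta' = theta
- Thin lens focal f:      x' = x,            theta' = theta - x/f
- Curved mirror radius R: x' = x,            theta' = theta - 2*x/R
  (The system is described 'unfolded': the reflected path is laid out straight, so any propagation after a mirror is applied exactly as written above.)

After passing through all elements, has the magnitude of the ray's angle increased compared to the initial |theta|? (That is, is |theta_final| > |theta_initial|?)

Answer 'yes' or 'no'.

Initial: x=-7.0000 theta=0.4000
After 1 (propagate distance d=27): x=3.8000 theta=0.4000
After 2 (thin lens f=10): x=3.8000 theta=0.0200
After 3 (propagate distance d=7): x=3.9400 theta=0.0200
After 4 (thin lens f=-22): x=3.9400 theta=219/1100 (≈0.1991)
After 5 (propagate distance d=40): x=6547/550 (≈11.9036) theta=219/1100 (≈0.1991)
After 6 (thin lens f=34): x=6547/550 (≈11.9036) theta=-706/4675 (≈-0.1510)
After 7 (propagate distance d=35 (to screen)): x=61879/9350 (≈6.6181) theta=-706/4675 (≈-0.1510)
|theta_initial|=0.4000 |theta_final|=706/4675 (≈0.1510) -> not increased

Answer: no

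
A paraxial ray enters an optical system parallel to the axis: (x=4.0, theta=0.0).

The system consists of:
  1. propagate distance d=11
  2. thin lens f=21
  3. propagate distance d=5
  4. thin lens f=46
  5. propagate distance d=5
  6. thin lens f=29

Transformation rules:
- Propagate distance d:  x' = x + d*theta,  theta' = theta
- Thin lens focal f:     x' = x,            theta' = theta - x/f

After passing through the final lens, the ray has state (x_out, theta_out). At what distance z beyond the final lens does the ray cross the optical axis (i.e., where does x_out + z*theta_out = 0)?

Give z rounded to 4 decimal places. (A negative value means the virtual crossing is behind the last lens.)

Initial: x=4.0000 theta=0.0000
After 1 (propagate distance d=11): x=4.0000 theta=0.0000
After 2 (thin lens f=21): x=4.0000 theta=-4/21 (≈-0.1905)
After 3 (propagate distance d=5): x=64/21 (≈3.0476) theta=-4/21 (≈-0.1905)
After 4 (thin lens f=46): x=64/21 (≈3.0476) theta=-124/483 (≈-0.2567)
After 5 (propagate distance d=5): x=284/161 (≈1.7640) theta=-124/483 (≈-0.2567)
After 6 (thin lens f=29): x=284/161 (≈1.7640) theta=-4448/14007 (≈-0.3176)
z_focus = -x_out/theta_out = -(284/161)/(-4448/14007) = 6177/1112 ≈ 5.5549
Rounded to 4 decimal places: z = 5.5549

Answer: 5.5549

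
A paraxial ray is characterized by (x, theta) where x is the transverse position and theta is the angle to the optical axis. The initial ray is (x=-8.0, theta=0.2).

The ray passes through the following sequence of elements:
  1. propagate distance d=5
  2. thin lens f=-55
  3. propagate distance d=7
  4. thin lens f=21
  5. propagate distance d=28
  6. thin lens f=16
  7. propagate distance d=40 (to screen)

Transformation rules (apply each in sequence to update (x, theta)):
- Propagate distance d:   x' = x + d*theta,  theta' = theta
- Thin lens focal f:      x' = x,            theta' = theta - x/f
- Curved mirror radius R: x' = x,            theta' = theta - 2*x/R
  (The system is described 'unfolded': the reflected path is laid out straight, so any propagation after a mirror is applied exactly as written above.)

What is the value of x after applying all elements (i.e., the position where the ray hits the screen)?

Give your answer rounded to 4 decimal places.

Initial: x=-8.0000 theta=0.2000
After 1 (propagate distance d=5): x=-7.0000 theta=0.2000
After 2 (thin lens f=-55): x=-7.0000 theta=4/55 (≈0.0727)
After 3 (propagate distance d=7): x=-357/55 (≈-6.4909) theta=4/55 (≈0.0727)
After 4 (thin lens f=21): x=-357/55 (≈-6.4909) theta=21/55 (≈0.3818)
After 5 (propagate distance d=28): x=4.2000 theta=21/55 (≈0.3818)
After 6 (thin lens f=16): x=4.2000 theta=21/176 (≈0.1193)
After 7 (propagate distance d=40 (to screen)): x=987/110 (≈8.9727) theta=21/176 (≈0.1193)
Rounded to 4 decimal places: x = 8.9727

Answer: 8.9727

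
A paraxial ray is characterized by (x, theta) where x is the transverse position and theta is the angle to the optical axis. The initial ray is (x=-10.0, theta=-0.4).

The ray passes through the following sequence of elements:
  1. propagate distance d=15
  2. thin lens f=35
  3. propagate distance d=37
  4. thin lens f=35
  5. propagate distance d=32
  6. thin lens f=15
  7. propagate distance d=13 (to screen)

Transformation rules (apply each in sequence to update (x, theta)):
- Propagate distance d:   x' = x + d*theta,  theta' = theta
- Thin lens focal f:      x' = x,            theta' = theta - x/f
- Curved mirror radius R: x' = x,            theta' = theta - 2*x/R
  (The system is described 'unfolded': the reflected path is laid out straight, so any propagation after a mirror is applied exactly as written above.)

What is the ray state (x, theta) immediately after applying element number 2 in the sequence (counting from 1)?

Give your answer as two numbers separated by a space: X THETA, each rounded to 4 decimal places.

Answer: -16.0000 0.0571

Derivation:
Initial: x=-10.0000 theta=-0.4000
After 1 (propagate distance d=15): x=-16.0000 theta=-0.4000
After 2 (thin lens f=35): x=-16.0000 theta=2/35 (≈0.0571)
Rounded to 4 decimal places: x = -16.0000, theta = 0.0571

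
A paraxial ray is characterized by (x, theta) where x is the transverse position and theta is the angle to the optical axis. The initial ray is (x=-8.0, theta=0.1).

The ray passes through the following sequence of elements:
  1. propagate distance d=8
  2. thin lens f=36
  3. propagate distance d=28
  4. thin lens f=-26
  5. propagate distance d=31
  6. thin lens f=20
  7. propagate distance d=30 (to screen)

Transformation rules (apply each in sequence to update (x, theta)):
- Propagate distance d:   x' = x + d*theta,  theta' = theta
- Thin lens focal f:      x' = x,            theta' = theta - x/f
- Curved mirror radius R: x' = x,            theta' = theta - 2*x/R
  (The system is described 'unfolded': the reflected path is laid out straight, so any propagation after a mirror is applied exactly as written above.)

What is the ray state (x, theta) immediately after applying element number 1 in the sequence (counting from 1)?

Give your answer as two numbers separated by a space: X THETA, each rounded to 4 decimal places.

Answer: -7.2000 0.1000

Derivation:
Initial: x=-8.0000 theta=0.1000
After 1 (propagate distance d=8): x=-7.2000 theta=0.1000
Rounded to 4 decimal places: x = -7.2000, theta = 0.1000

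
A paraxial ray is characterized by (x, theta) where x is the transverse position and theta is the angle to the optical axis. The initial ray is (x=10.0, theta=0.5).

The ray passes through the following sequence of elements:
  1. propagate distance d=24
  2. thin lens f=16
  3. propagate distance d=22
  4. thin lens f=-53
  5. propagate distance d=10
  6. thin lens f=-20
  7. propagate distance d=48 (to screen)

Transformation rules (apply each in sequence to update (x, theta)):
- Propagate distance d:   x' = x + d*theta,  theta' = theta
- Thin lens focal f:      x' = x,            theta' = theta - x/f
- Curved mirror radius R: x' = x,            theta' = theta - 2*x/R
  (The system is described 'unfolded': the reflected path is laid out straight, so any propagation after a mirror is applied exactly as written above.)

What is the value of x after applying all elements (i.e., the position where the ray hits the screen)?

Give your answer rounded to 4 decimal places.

Answer: -58.1453

Derivation:
Initial: x=10.0000 theta=0.5000
After 1 (propagate distance d=24): x=22.0000 theta=0.5000
After 2 (thin lens f=16): x=22.0000 theta=-0.8750
After 3 (propagate distance d=22): x=2.7500 theta=-0.8750
After 4 (thin lens f=-53): x=2.7500 theta=-349/424 (≈-0.8231)
After 5 (propagate distance d=10): x=-581/106 (≈-5.4811) theta=-349/424 (≈-0.8231)
After 6 (thin lens f=-20): x=-581/106 (≈-5.4811) theta=-1163/1060 (≈-1.0972)
After 7 (propagate distance d=48 (to screen)): x=-30817/530 (≈-58.1453) theta=-1163/1060 (≈-1.0972)
Rounded to 4 decimal places: x = -58.1453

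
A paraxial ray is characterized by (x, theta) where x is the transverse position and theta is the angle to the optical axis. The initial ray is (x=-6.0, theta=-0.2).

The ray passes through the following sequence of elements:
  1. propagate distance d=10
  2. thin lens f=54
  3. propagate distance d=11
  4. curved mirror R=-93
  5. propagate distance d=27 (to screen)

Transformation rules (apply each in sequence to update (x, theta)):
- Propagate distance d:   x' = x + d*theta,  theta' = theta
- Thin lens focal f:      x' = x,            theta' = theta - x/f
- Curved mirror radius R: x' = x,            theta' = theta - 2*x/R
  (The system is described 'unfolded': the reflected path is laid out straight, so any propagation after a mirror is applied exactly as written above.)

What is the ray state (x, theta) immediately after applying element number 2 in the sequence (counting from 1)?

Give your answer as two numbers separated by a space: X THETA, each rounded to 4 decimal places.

Answer: -8.0000 -0.0519

Derivation:
Initial: x=-6.0000 theta=-0.2000
After 1 (propagate distance d=10): x=-8.0000 theta=-0.2000
After 2 (thin lens f=54): x=-8.0000 theta=-7/135 (≈-0.0519)
Rounded to 4 decimal places: x = -8.0000, theta = -0.0519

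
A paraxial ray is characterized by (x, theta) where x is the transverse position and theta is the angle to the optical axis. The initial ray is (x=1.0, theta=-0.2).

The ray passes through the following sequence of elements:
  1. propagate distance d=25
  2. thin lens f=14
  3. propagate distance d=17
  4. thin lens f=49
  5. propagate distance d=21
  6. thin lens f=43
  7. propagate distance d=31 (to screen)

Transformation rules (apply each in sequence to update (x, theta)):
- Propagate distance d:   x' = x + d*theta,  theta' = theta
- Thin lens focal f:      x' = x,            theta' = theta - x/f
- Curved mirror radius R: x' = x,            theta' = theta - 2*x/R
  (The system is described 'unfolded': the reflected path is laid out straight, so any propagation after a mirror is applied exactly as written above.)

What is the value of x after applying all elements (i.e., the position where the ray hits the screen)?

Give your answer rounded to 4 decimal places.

Initial: x=1.0000 theta=-0.2000
After 1 (propagate distance d=25): x=-4.0000 theta=-0.2000
After 2 (thin lens f=14): x=-4.0000 theta=3/35 (≈0.0857)
After 3 (propagate distance d=17): x=-89/35 (≈-2.5429) theta=3/35 (≈0.0857)
After 4 (thin lens f=49): x=-89/35 (≈-2.5429) theta=236/1715 (≈0.1376)
After 5 (propagate distance d=21): x=17/49 (≈0.3469) theta=236/1715 (≈0.1376)
After 6 (thin lens f=43): x=17/49 (≈0.3469) theta=9553/73745 (≈0.1295)
After 7 (propagate distance d=31 (to screen)): x=321728/73745 (≈4.3627) theta=9553/73745 (≈0.1295)
Rounded to 4 decimal places: x = 4.3627

Answer: 4.3627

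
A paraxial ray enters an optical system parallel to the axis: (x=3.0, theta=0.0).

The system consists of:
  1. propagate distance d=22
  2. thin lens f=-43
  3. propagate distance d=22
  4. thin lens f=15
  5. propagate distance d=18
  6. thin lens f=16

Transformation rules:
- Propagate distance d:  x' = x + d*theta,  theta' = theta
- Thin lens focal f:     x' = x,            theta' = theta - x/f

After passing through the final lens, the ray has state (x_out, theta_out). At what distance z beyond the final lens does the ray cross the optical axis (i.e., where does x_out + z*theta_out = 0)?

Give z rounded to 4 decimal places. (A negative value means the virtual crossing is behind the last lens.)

Answer: 1.3714

Derivation:
Initial: x=3.0000 theta=0.0000
After 1 (propagate distance d=22): x=3.0000 theta=0.0000
After 2 (thin lens f=-43): x=3.0000 theta=3/43 (≈0.0698)
After 3 (propagate distance d=22): x=195/43 (≈4.5349) theta=3/43 (≈0.0698)
After 4 (thin lens f=15): x=195/43 (≈4.5349) theta=-10/43 (≈-0.2326)
After 5 (propagate distance d=18): x=15/43 (≈0.3488) theta=-10/43 (≈-0.2326)
After 6 (thin lens f=16): x=15/43 (≈0.3488) theta=-175/688 (≈-0.2544)
z_focus = -x_out/theta_out = -(15/43)/(-175/688) = 48/35 ≈ 1.3714
Rounded to 4 decimal places: z = 1.3714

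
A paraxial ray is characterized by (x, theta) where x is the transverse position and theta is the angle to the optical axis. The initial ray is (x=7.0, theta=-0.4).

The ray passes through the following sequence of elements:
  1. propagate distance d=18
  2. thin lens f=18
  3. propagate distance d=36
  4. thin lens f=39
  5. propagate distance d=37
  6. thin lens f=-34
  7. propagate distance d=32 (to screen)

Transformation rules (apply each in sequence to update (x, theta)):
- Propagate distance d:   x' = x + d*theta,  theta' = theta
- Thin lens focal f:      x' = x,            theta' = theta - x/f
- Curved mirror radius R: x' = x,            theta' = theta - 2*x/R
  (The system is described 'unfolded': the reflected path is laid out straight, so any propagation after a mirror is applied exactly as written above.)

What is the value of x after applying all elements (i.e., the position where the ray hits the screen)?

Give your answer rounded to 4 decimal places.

Answer: -30.1381

Derivation:
Initial: x=7.0000 theta=-0.4000
After 1 (propagate distance d=18): x=-0.2000 theta=-0.4000
After 2 (thin lens f=18): x=-0.2000 theta=-7/18 (≈-0.3889)
After 3 (propagate distance d=36): x=-14.2000 theta=-7/18 (≈-0.3889)
After 4 (thin lens f=39): x=-14.2000 theta=-29/1170 (≈-0.0248)
After 5 (propagate distance d=37): x=-17687/1170 (≈-15.1171) theta=-29/1170 (≈-0.0248)
After 6 (thin lens f=-34): x=-17687/1170 (≈-15.1171) theta=-18673/39780 (≈-0.4694)
After 7 (propagate distance d=32 (to screen)): x=-599447/19890 (≈-30.1381) theta=-18673/39780 (≈-0.4694)
Rounded to 4 decimal places: x = -30.1381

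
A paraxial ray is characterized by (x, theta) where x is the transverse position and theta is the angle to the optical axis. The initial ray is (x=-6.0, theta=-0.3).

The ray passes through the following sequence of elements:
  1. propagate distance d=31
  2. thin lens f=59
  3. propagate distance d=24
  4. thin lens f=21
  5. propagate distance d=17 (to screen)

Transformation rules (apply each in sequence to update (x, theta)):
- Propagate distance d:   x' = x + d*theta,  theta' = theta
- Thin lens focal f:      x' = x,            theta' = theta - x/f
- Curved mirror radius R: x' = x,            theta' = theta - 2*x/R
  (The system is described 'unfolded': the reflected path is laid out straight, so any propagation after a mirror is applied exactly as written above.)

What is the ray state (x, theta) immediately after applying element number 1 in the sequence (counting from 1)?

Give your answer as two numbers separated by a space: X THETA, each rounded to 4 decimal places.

Answer: -15.3000 -0.3000

Derivation:
Initial: x=-6.0000 theta=-0.3000
After 1 (propagate distance d=31): x=-15.3000 theta=-0.3000
Rounded to 4 decimal places: x = -15.3000, theta = -0.3000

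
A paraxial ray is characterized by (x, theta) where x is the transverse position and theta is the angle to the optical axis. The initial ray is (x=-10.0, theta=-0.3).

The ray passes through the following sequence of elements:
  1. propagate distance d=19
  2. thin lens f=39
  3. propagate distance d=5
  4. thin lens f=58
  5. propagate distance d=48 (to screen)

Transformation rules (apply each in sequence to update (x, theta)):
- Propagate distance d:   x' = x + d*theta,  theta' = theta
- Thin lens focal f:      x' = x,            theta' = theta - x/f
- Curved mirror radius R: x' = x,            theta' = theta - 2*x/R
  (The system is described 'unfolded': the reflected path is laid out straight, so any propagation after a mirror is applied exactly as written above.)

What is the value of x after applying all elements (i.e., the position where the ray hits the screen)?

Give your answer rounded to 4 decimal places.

Answer: 2.3046

Derivation:
Initial: x=-10.0000 theta=-0.3000
After 1 (propagate distance d=19): x=-15.7000 theta=-0.3000
After 2 (thin lens f=39): x=-15.7000 theta=4/39 (≈0.1026)
After 3 (propagate distance d=5): x=-5923/390 (≈-15.1872) theta=4/39 (≈0.1026)
After 4 (thin lens f=58): x=-5923/390 (≈-15.1872) theta=8243/22620 (≈0.3644)
After 5 (propagate distance d=48 (to screen)): x=401/174 (≈2.3046) theta=8243/22620 (≈0.3644)
Rounded to 4 decimal places: x = 2.3046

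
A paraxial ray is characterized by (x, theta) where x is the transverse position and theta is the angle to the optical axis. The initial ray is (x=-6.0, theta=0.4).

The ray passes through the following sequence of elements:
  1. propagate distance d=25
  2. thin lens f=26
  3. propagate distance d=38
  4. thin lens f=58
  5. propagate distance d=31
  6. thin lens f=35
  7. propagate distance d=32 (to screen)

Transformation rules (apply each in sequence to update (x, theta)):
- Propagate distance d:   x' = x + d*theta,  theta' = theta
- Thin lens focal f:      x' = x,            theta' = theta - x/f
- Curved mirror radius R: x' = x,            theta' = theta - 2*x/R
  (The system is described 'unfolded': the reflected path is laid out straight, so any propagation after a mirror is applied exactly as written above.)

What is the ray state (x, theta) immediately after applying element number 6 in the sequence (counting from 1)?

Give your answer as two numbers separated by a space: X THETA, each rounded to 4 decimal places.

Answer: 13.8472 -0.3797

Derivation:
Initial: x=-6.0000 theta=0.4000
After 1 (propagate distance d=25): x=4.0000 theta=0.4000
After 2 (thin lens f=26): x=4.0000 theta=16/65 (≈0.2462)
After 3 (propagate distance d=38): x=868/65 (≈13.3538) theta=16/65 (≈0.2462)
After 4 (thin lens f=58): x=868/65 (≈13.3538) theta=6/377 (≈0.0159)
After 5 (propagate distance d=31): x=26102/1885 (≈13.8472) theta=6/377 (≈0.0159)
After 6 (thin lens f=35): x=26102/1885 (≈13.8472) theta=-25052/65975 (≈-0.3797)
Rounded to 4 decimal places: x = 13.8472, theta = -0.3797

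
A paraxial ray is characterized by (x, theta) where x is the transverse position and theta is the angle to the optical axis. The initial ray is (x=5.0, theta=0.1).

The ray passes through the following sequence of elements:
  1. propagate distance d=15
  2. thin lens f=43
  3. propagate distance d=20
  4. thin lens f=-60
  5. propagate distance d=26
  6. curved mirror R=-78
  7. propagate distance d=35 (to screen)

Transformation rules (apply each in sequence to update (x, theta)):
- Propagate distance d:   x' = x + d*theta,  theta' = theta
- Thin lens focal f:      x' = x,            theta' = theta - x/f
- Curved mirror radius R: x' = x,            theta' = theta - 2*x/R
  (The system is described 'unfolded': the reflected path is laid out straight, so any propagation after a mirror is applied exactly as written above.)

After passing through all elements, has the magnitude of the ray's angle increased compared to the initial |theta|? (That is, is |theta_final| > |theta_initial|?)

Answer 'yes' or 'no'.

Initial: x=5.0000 theta=0.1000
After 1 (propagate distance d=15): x=6.5000 theta=0.1000
After 2 (thin lens f=43): x=6.5000 theta=-11/215 (≈-0.0512)
After 3 (propagate distance d=20): x=471/86 (≈5.4767) theta=-11/215 (≈-0.0512)
After 4 (thin lens f=-60): x=471/86 (≈5.4767) theta=69/1720 (≈0.0401)
After 5 (propagate distance d=26): x=5607/860 (≈6.5198) theta=69/1720 (≈0.0401)
After 6 (curved mirror R=-78): x=5607/860 (≈6.5198) theta=927/4472 (≈0.2073)
After 7 (propagate distance d=35 (to screen)): x=308007/22360 (≈13.7749) theta=927/4472 (≈0.2073)
|theta_initial|=0.1000 |theta_final|=927/4472 (≈0.2073) -> increased

Answer: yes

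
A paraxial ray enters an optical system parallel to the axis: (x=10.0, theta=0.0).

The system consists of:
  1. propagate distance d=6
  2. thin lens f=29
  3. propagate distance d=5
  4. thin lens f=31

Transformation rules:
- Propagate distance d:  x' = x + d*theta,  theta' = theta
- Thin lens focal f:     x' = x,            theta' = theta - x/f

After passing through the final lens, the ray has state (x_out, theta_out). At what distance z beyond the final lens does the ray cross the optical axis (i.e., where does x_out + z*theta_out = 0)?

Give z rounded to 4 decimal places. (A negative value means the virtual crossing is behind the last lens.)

Answer: 13.5273

Derivation:
Initial: x=10.0000 theta=0.0000
After 1 (propagate distance d=6): x=10.0000 theta=0.0000
After 2 (thin lens f=29): x=10.0000 theta=-10/29 (≈-0.3448)
After 3 (propagate distance d=5): x=240/29 (≈8.2759) theta=-10/29 (≈-0.3448)
After 4 (thin lens f=31): x=240/29 (≈8.2759) theta=-550/899 (≈-0.6118)
z_focus = -x_out/theta_out = -(240/29)/(-550/899) = 744/55 ≈ 13.5273
Rounded to 4 decimal places: z = 13.5273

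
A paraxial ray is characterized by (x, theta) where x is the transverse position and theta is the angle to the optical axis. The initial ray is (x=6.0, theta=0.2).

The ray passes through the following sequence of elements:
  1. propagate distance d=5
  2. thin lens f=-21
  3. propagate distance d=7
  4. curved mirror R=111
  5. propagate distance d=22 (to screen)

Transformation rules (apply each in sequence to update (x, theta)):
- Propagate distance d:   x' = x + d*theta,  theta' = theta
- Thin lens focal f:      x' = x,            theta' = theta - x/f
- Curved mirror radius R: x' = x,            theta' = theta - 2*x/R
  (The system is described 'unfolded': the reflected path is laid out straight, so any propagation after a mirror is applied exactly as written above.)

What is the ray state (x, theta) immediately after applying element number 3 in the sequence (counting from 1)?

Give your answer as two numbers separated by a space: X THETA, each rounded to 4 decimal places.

Answer: 10.7333 0.5333

Derivation:
Initial: x=6.0000 theta=0.2000
After 1 (propagate distance d=5): x=7.0000 theta=0.2000
After 2 (thin lens f=-21): x=7.0000 theta=8/15 (≈0.5333)
After 3 (propagate distance d=7): x=161/15 (≈10.7333) theta=8/15 (≈0.5333)
Rounded to 4 decimal places: x = 10.7333, theta = 0.5333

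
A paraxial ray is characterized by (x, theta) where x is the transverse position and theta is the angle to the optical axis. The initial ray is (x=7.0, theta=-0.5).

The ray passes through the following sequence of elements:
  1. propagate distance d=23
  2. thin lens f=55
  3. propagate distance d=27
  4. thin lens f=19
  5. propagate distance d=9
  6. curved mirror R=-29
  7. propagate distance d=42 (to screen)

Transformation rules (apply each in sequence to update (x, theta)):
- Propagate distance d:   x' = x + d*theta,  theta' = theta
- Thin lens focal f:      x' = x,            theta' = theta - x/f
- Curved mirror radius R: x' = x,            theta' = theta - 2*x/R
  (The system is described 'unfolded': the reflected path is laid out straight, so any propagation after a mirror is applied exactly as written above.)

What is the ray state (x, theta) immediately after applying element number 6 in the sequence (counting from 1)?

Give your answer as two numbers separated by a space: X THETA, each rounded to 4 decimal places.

Initial: x=7.0000 theta=-0.5000
After 1 (propagate distance d=23): x=-4.5000 theta=-0.5000
After 2 (thin lens f=55): x=-4.5000 theta=-23/55 (≈-0.4182)
After 3 (propagate distance d=27): x=-1737/110 (≈-15.7909) theta=-23/55 (≈-0.4182)
After 4 (thin lens f=19): x=-1737/110 (≈-15.7909) theta=863/2090 (≈0.4129)
After 5 (propagate distance d=9): x=-12618/1045 (≈-12.0746) theta=863/2090 (≈0.4129)
After 6 (curved mirror R=-29): x=-12618/1045 (≈-12.0746) theta=-5089/12122 (≈-0.4198)
Rounded to 4 decimal places: x = -12.0746, theta = -0.4198

Answer: -12.0746 -0.4198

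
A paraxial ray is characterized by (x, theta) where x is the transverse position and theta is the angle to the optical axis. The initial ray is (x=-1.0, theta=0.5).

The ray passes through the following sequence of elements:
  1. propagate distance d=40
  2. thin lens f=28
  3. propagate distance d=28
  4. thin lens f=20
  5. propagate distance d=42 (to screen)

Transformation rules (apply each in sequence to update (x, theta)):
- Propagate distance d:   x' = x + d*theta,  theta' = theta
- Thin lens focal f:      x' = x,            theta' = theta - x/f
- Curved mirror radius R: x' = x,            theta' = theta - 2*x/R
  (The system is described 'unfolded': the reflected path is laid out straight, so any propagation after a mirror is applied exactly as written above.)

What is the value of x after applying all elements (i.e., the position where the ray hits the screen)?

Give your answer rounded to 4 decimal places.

Answer: -22.9000

Derivation:
Initial: x=-1.0000 theta=0.5000
After 1 (propagate distance d=40): x=19.0000 theta=0.5000
After 2 (thin lens f=28): x=19.0000 theta=-5/28 (≈-0.1786)
After 3 (propagate distance d=28): x=14.0000 theta=-5/28 (≈-0.1786)
After 4 (thin lens f=20): x=14.0000 theta=-123/140 (≈-0.8786)
After 5 (propagate distance d=42 (to screen)): x=-22.9000 theta=-123/140 (≈-0.8786)
Rounded to 4 decimal places: x = -22.9000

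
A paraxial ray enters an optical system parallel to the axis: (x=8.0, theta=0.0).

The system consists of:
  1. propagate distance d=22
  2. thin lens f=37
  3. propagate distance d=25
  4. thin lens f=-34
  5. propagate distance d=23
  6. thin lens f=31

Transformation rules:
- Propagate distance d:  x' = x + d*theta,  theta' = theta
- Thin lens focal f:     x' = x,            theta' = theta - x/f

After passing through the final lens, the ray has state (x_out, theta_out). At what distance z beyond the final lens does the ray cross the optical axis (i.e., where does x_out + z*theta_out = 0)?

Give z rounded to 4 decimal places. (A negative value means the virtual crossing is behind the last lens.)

Initial: x=8.0000 theta=0.0000
After 1 (propagate distance d=22): x=8.0000 theta=0.0000
After 2 (thin lens f=37): x=8.0000 theta=-8/37 (≈-0.2162)
After 3 (propagate distance d=25): x=96/37 (≈2.5946) theta=-8/37 (≈-0.2162)
After 4 (thin lens f=-34): x=96/37 (≈2.5946) theta=-88/629 (≈-0.1399)
After 5 (propagate distance d=23): x=-392/629 (≈-0.6232) theta=-88/629 (≈-0.1399)
After 6 (thin lens f=31): x=-392/629 (≈-0.6232) theta=-2336/19499 (≈-0.1198)
z_focus = -x_out/theta_out = -(-392/629)/(-2336/19499) = -1519/292 ≈ -5.2021
Rounded to 4 decimal places: z = -5.2021

Answer: -5.2021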